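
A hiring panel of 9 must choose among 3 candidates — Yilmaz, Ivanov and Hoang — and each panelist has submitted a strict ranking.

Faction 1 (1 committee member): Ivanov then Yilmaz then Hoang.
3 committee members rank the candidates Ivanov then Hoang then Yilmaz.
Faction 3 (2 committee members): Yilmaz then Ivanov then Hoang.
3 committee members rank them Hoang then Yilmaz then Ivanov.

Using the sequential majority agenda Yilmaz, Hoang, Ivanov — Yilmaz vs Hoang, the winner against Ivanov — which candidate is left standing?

Round 1: Yilmaz vs Hoang — 3–6, Hoang advances.
Round 2: Hoang vs Ivanov — 3–6, Ivanov advances.
Ivanov survives the agenda.

Ivanov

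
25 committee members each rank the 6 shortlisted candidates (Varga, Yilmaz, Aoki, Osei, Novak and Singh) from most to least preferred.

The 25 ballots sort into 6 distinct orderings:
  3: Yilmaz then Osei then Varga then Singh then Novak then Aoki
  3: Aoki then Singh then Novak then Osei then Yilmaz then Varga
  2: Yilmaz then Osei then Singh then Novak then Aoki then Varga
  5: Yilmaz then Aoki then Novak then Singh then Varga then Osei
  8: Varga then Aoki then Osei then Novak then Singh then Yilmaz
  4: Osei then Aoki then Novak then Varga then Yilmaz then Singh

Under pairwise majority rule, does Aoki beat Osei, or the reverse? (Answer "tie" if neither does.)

Ballots ranking Aoki above Osei: 3 + 5 + 8 = 16.
Ballots ranking Osei above Aoki: 25 − 16 = 9.
Aoki wins the head-to-head 16–9.

Aoki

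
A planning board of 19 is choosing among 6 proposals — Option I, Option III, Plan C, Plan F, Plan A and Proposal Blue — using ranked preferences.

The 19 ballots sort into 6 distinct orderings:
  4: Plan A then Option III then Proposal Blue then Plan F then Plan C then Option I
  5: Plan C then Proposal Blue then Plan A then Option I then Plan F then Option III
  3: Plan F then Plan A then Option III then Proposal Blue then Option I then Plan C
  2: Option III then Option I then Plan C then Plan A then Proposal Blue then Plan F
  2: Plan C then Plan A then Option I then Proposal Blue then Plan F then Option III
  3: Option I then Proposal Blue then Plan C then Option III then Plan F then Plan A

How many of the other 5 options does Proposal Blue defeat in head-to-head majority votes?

Proposal Blue against each rival (19 council members):
Proposal Blue–Option I: Proposal Blue 12–7.
Proposal Blue vs Option III: 5+2+3 = 10 for Proposal Blue, 9 for Option III — Proposal Blue by 10–9.
Proposal Blue vs Plan C: Proposal Blue, 10–9.
Proposal Blue vs Plan F: 4+5+2+2+3 = 16 for Proposal Blue, 3 for Plan F — Proposal Blue by 16–3.
Proposal Blue vs Plan A: Plan A, 11–8.
Proposal Blue beats Option I, Option III, Plan C, Plan F; loses to Plan A — 4 pairwise wins.

4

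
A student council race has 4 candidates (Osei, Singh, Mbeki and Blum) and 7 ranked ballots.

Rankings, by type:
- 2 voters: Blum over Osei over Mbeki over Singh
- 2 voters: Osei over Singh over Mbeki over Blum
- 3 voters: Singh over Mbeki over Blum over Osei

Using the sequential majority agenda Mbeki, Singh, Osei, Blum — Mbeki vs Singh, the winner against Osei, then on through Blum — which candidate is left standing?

Blum

Round 1: Mbeki vs Singh — 2–5, Singh advances.
Round 2: Singh vs Osei — 3–4, Osei advances.
Round 3: Osei vs Blum — 2–5, Blum advances.
Blum survives the agenda.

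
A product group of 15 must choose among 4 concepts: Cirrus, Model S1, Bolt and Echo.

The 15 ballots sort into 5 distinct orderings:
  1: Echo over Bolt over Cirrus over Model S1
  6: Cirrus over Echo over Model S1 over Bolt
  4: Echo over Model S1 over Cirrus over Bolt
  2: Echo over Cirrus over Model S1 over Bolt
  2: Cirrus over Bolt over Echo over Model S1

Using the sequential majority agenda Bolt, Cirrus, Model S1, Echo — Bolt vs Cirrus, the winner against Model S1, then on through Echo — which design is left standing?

Round 1: Bolt vs Cirrus — 1–14, Cirrus advances.
Round 2: Cirrus vs Model S1 — 11–4, Cirrus advances.
Round 3: Cirrus vs Echo — 8–7, Cirrus advances.
The agenda winner is Cirrus.

Cirrus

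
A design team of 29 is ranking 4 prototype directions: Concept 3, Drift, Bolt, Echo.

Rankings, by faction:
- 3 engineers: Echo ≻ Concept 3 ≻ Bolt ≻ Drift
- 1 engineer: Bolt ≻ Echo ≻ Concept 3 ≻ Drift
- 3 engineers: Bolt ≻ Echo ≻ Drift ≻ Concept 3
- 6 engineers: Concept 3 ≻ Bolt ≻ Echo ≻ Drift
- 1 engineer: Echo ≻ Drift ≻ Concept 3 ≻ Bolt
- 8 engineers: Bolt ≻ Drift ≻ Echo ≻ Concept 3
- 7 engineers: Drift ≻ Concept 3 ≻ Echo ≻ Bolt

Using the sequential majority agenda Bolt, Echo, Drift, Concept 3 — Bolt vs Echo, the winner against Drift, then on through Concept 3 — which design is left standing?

Concept 3

Round 1: Bolt vs Echo — 18–11, Bolt advances.
Round 2: Bolt vs Drift — 21–8, Bolt advances.
Round 3: Bolt vs Concept 3 — 12–17, Concept 3 advances.
The agenda winner is Concept 3.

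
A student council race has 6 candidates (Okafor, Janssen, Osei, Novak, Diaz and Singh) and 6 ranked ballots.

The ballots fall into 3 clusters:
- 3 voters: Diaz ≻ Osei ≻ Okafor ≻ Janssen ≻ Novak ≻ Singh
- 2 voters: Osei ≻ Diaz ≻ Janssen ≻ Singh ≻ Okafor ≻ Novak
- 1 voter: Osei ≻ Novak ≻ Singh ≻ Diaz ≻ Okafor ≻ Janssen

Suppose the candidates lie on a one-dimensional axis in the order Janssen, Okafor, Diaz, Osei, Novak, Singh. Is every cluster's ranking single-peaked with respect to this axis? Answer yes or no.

no

Axis positions: Janssen=1, Okafor=2, Diaz=3, Osei=4, Novak=5, Singh=6.
Cluster 1 (peak Diaz at position 3): ranking walks positions 3-4-2-1-5-6, expanding outward from the peak — single-peaked.
Cluster 2: ranking walks positions 4-3-1-6-2-5; Janssen is ranked above Okafor even though Okafor lies between Janssen and the peak Osei on the axis — preferences dip and rise again. Not single-peaked.
Cluster 3 (peak Osei at position 4): ranking walks positions 4-5-6-3-2-1, expanding outward from the peak — single-peaked.
Cluster 2 violates single-peakedness, so the profile is not single-peaked on this axis.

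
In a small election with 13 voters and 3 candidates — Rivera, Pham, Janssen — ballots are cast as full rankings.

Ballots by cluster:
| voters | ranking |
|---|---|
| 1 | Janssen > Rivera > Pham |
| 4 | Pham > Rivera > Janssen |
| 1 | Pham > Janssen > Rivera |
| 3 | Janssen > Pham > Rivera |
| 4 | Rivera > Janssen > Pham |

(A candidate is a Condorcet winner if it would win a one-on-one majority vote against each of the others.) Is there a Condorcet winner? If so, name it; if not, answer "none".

none

Pairwise majorities:
Rivera–Pham: Pham 8–5.
Rivera vs Janssen: Rivera wins 8–5.
Pham–Janssen: Janssen 8–5.
Each candidate drops at least one matchup (Rivera loses to Pham; Pham loses to Janssen; Janssen loses to Rivera); the cycle Rivera → Janssen → Pham → Rivera rules out a Condorcet winner.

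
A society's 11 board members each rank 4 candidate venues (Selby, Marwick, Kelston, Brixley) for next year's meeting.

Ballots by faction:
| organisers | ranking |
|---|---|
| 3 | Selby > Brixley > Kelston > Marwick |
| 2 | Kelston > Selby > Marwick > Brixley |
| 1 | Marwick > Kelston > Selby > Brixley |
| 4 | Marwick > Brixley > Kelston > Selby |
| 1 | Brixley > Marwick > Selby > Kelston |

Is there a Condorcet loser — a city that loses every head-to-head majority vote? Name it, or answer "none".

none

Pairwise majorities:
Selby vs Marwick: Marwick wins 6–5.
Selby–Kelston: Kelston 7–4.
Selby vs Brixley: Selby, 6–5.
Marwick vs Kelston: 6 to 5, Marwick.
Marwick vs Brixley: Marwick, 7–4.
Kelston vs Brixley: 2+1 = 3 for Kelston, 8 for Brixley — Brixley by 8–3.
Each city has at least one pairwise win (Selby beats Brixley; Marwick beats Selby; Kelston beats Selby; Brixley beats Kelston) — no Condorcet loser.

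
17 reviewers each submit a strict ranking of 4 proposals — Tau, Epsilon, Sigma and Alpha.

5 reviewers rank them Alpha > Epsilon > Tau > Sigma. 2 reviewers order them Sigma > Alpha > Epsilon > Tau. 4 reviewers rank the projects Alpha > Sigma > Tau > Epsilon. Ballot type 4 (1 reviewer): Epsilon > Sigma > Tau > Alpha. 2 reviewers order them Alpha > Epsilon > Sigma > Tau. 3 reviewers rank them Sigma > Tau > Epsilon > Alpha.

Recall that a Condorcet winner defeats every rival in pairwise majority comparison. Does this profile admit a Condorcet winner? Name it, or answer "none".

Pairwise majorities:
Tau vs Epsilon: 7 to 10, Epsilon.
Tau vs Sigma: 5 to 12, Sigma.
Tau vs Alpha: Tau is ranked higher on 1+3 = 4 ballots, Alpha on 13. Alpha wins 13–4.
Epsilon vs Sigma: 5+1+2 = 8 for Epsilon, 9 for Sigma — Sigma by 9–8.
Epsilon vs Alpha: 4 to 13, Alpha.
Sigma vs Alpha: Sigma is ranked higher on 2+1+3 = 6 ballots, Alpha on 11. Alpha wins 11–6.
Alpha wins every pairwise contest, so Alpha is the Condorcet winner.

Alpha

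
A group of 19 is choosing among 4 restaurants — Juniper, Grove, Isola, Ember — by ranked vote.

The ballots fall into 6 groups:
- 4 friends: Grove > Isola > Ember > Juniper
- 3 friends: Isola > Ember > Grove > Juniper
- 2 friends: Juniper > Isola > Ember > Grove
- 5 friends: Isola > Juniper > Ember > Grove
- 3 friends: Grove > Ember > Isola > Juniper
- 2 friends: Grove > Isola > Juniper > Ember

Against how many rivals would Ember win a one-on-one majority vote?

Ember against each rival (19 friends):
Ember–Juniper: Ember 10–9.
Ember–Grove: Ember 10–9.
Ember vs Isola: Isola, 16–3.
Ember beats Juniper, Grove; loses to Isola — 2 pairwise wins.

2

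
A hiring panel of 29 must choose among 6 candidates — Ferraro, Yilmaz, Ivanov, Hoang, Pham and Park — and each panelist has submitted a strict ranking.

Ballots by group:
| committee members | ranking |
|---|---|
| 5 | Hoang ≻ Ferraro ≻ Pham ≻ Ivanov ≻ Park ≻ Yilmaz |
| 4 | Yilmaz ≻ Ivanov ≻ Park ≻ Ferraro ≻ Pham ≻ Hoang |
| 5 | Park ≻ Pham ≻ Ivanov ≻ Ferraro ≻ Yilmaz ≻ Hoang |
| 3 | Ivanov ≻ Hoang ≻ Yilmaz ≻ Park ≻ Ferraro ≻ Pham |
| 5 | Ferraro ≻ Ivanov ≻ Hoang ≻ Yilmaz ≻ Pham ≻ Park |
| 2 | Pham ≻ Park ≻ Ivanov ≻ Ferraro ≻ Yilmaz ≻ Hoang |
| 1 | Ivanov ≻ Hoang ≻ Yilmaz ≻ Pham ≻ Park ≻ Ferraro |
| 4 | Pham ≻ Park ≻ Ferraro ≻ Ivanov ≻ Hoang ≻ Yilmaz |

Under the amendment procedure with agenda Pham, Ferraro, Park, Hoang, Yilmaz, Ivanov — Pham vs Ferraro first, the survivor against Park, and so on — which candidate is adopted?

Ivanov

Round 1: Pham vs Ferraro — 12–17, Ferraro advances.
Round 2: Ferraro vs Park — 10–19, Park advances.
Round 3: Park vs Hoang — 15–14, Park advances.
Round 4: Park vs Yilmaz — 16–13, Park advances.
Round 5: Park vs Ivanov — 11–18, Ivanov advances.
Ivanov survives the agenda.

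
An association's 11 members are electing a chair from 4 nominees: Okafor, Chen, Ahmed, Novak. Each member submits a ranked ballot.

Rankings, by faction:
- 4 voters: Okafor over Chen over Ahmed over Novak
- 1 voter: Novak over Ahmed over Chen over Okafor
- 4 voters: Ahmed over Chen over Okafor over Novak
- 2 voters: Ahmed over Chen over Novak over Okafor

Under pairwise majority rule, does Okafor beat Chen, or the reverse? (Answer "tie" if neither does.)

Chen

Ballots ranking Okafor above Chen: 4.
Ballots ranking Chen above Okafor: 11 − 4 = 7.
Chen wins the head-to-head 7–4.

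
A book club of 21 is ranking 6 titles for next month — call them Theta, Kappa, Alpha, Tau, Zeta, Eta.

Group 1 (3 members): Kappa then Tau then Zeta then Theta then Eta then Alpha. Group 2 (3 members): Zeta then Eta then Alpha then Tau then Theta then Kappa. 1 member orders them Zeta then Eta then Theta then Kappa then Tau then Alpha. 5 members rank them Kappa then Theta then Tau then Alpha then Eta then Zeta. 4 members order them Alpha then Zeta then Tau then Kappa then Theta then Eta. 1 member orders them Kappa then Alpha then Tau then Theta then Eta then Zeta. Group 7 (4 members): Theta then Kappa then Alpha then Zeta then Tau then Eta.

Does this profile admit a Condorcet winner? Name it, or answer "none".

Head-to-head results (21 members):
Theta vs Kappa: 8 to 13, Kappa.
Theta vs Alpha: Theta preferred on 3+1+5+4 = 13 ballots; Theta wins 13–8.
Theta vs Tau: Theta is ranked higher on 1+5+4 = 10 ballots, Tau on 11. Tau wins 11–10.
Theta vs Zeta: 5+1+4 = 10 for Theta, 11 for Zeta — Zeta by 11–10.
Theta vs Eta: 17 to 4, Theta.
Kappa vs Alpha: Kappa is ranked higher on 3+1+5+1+4 = 14 ballots, Alpha on 7. Kappa wins 14–7.
Kappa vs Tau: Kappa is ranked higher on 3+1+5+1+4 = 14 ballots, Tau on 7. Kappa wins 14–7.
Kappa vs Zeta: 3+5+1+4 = 13 for Kappa, 8 for Zeta — Kappa by 13–8.
Kappa vs Eta: Kappa is ranked higher on 3+5+4+1+4 = 17 ballots, Eta on 4. Kappa wins 17–4.
Alpha vs Tau: 3+4+1+4 = 12 for Alpha, 9 for Tau — Alpha by 12–9.
Alpha vs Zeta: Alpha preferred on 5+4+1+4 = 14 ballots; Alpha wins 14–7.
Alpha vs Eta: 14 to 7, Alpha.
Tau vs Zeta: Tau preferred on 3+5+1 = 9 ballots; Zeta wins 12–9.
Tau vs Eta: Tau is ranked higher on 3+5+4+1+4 = 17 ballots, Eta on 4. Tau wins 17–4.
Zeta vs Eta: 3+3+1+4+4 = 15 for Zeta, 6 for Eta — Zeta by 15–6.
Kappa defeats every rival head-to-head and is the Condorcet winner.

Kappa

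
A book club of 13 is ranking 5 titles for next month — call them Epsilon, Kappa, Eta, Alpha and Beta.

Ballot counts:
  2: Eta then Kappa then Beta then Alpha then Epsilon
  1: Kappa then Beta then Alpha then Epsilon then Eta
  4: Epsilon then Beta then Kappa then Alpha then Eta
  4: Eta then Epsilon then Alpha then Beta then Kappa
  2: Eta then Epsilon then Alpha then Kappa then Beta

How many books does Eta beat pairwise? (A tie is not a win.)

Eta against each rival (13 members):
Eta vs Epsilon: Eta wins 8–5.
Eta vs Kappa: Eta, 8–5.
Eta–Alpha: Eta 8–5.
Eta–Beta: Eta 8–5.
Eta beats Epsilon, Kappa, Alpha, Beta — 4 pairwise wins.

4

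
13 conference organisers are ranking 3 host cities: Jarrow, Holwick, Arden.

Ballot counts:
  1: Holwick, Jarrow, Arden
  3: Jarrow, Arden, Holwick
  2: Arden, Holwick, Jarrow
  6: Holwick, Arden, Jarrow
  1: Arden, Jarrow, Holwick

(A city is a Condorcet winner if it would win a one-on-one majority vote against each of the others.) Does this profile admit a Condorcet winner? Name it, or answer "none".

Holwick

Head-to-head results (13 organisers):
Jarrow vs Holwick: Jarrow is ranked higher on 3+1 = 4 ballots, Holwick on 9. Holwick wins 9–4.
Jarrow vs Arden: Jarrow is ranked higher on 1+3 = 4 ballots, Arden on 9. Arden wins 9–4.
Holwick vs Arden: 1+6 = 7 for Holwick, 6 for Arden — Holwick by 7–6.
Only Holwick has no losses; Holwick is the Condorcet winner.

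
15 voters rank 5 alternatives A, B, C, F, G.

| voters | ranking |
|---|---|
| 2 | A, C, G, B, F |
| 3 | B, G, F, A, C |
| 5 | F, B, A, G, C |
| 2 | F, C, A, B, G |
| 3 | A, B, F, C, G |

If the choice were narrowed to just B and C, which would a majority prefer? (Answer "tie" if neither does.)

Ballots ranking B above C: 3 + 5 + 3 = 11.
Ballots ranking C above B: 15 − 11 = 4.
B wins the head-to-head 11–4.

B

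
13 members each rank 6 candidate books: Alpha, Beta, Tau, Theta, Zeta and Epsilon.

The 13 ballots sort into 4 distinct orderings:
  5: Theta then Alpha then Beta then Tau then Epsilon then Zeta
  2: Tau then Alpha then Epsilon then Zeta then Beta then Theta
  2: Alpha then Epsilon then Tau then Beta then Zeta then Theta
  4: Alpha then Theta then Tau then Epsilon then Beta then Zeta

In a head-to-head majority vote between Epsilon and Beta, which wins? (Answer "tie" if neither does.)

Ballots ranking Epsilon above Beta: 2 + 2 + 4 = 8.
Ballots ranking Beta above Epsilon: 13 − 8 = 5.
Epsilon wins the head-to-head 8–5.

Epsilon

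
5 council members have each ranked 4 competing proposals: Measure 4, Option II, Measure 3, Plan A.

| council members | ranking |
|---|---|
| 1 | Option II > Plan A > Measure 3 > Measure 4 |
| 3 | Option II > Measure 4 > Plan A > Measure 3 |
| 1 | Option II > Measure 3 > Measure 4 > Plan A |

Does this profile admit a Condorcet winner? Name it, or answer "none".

Head-to-head results (5 council members):
Measure 4 vs Option II: Measure 4 preferred on 0 ballots; Option II wins 5–0.
Measure 4 vs Measure 3: 3 for Measure 4, 2 for Measure 3 — Measure 4 by 3–2.
Measure 4 vs Plan A: Measure 4 is ranked higher on 3+1 = 4 ballots, Plan A on 1. Measure 4 wins 4–1.
Option II vs Measure 3: Option II preferred on 1+3+1 = 5 ballots; Option II wins 5–0.
Option II vs Plan A: Option II is ranked higher on 1+3+1 = 5 ballots, Plan A on 0. Option II wins 5–0.
Measure 3 vs Plan A: 1 to 4, Plan A.
Option II defeats every rival head-to-head and is the Condorcet winner.

Option II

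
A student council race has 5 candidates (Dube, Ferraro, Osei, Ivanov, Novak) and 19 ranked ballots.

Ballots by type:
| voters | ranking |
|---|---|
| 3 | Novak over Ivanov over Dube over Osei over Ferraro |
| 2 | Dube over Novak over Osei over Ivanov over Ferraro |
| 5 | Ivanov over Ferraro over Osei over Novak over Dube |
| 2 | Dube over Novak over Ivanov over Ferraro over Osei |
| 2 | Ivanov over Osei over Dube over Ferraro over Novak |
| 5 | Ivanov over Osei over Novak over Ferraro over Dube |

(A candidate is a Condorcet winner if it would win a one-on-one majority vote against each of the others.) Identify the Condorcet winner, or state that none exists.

Check each pair by majority over 19 ballots:
Dube vs Ferraro: 3+2+2+2 = 9 for Dube, 10 for Ferraro — Ferraro by 10–9.
Dube vs Osei: 7 to 12, Osei.
Dube vs Ivanov: Dube preferred on 2+2 = 4 ballots; Ivanov wins 15–4.
Dube vs Novak: Dube is ranked higher on 2+2+2 = 6 ballots, Novak on 13. Novak wins 13–6.
Ferraro vs Osei: Ferraro preferred on 5+2 = 7 ballots; Osei wins 12–7.
Ferraro vs Ivanov: 0 to 19, Ivanov.
Ferraro vs Novak: 5+2 = 7 for Ferraro, 12 for Novak — Novak by 12–7.
Osei vs Ivanov: Osei is ranked higher on 2 ballots, Ivanov on 17. Ivanov wins 17–2.
Osei vs Novak: Osei is ranked higher on 5+2+5 = 12 ballots, Novak on 7. Osei wins 12–7.
Ivanov vs Novak: 12 to 7, Ivanov.
Ivanov defeats every rival head-to-head and is the Condorcet winner.

Ivanov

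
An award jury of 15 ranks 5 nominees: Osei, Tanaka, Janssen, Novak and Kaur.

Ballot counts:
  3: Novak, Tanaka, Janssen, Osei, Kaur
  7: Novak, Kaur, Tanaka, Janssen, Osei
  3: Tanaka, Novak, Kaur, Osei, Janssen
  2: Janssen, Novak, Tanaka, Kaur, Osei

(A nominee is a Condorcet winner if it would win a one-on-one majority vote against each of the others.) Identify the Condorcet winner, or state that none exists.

Check each pair by majority over 15 ballots:
Osei vs Tanaka: 0 for Osei, 15 for Tanaka — Tanaka by 15–0.
Osei–Janssen: Janssen 12–3.
Osei vs Novak: 0 for Osei, 15 for Novak — Novak by 15–0.
Osei vs Kaur: Kaur, 12–3.
Tanaka vs Janssen: Tanaka wins 13–2.
Tanaka vs Novak: Tanaka is ranked higher on 3 ballots, Novak on 12. Novak wins 12–3.
Tanaka vs Kaur: Tanaka preferred on 3+3+2 = 8 ballots; Tanaka wins 8–7.
Janssen vs Novak: Janssen is ranked higher on 2 ballots, Novak on 13. Novak wins 13–2.
Janssen vs Kaur: Kaur, 10–5.
Novak–Kaur: Novak 15–0.
Novak defeats every rival head-to-head and is the Condorcet winner.

Novak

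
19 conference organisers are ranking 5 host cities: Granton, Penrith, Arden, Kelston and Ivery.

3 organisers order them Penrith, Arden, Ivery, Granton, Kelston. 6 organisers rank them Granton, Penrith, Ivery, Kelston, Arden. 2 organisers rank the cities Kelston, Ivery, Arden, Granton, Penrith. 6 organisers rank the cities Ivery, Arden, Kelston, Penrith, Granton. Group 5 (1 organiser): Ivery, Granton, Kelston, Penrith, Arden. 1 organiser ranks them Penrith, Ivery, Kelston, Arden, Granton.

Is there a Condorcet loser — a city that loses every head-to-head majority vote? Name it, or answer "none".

none

Pairwise majorities:
Granton vs Penrith: 9 to 10, Penrith.
Granton vs Arden: Arden wins 12–7.
Granton vs Kelston: Granton wins 10–9.
Granton–Ivery: Ivery 13–6.
Penrith vs Arden: Penrith preferred on 3+6+1+1 = 11 ballots; Penrith wins 11–8.
Penrith vs Kelston: 10 to 9, Penrith.
Penrith–Ivery: Penrith 10–9.
Arden vs Kelston: 9 to 10, Kelston.
Arden vs Ivery: Arden preferred on 3 ballots; Ivery wins 16–3.
Kelston vs Ivery: 2 for Kelston, 17 for Ivery — Ivery by 17–2.
No city is winless: Granton beats Kelston; Penrith beats Granton; Arden beats Granton; Kelston beats Arden; Ivery beats Granton. There is no Condorcet loser.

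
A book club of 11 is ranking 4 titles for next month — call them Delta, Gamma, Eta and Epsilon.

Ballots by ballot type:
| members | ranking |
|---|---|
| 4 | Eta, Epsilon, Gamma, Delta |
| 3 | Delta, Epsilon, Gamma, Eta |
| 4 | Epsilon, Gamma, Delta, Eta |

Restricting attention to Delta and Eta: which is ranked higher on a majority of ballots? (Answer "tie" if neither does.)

Ballots ranking Delta above Eta: 3 + 4 = 7.
Ballots ranking Eta above Delta: 11 − 7 = 4.
Delta wins the head-to-head 7–4.

Delta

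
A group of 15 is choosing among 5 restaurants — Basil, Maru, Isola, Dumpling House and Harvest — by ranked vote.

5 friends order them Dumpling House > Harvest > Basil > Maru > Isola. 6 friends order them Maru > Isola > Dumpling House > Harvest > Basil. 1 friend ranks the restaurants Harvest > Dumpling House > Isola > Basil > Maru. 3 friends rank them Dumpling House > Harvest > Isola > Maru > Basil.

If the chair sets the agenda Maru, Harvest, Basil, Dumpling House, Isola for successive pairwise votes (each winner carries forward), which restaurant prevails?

Round 1: Maru vs Harvest — 6–9, Harvest advances.
Round 2: Harvest vs Basil — 15–0, Harvest advances.
Round 3: Harvest vs Dumpling House — 1–14, Dumpling House advances.
Round 4: Dumpling House vs Isola — 9–6, Dumpling House advances.
The agenda winner is Dumpling House.

Dumpling House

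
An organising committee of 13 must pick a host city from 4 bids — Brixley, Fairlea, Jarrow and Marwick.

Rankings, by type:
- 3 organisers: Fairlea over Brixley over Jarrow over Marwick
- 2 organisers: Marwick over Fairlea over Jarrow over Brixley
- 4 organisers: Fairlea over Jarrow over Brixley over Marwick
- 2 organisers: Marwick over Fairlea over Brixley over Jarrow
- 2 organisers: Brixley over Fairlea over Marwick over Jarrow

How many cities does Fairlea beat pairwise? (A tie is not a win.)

3

Fairlea against each rival (13 organisers):
Fairlea vs Brixley: 3+2+4+2 = 11 for Fairlea, 2 for Brixley — Fairlea by 11–2.
Fairlea vs Jarrow: Fairlea preferred on 3+2+4+2+2 = 13 ballots; Fairlea wins 13–0.
Fairlea vs Marwick: Fairlea preferred on 3+4+2 = 9 ballots; Fairlea wins 9–4.
Fairlea beats Brixley, Jarrow, Marwick — 3 pairwise wins.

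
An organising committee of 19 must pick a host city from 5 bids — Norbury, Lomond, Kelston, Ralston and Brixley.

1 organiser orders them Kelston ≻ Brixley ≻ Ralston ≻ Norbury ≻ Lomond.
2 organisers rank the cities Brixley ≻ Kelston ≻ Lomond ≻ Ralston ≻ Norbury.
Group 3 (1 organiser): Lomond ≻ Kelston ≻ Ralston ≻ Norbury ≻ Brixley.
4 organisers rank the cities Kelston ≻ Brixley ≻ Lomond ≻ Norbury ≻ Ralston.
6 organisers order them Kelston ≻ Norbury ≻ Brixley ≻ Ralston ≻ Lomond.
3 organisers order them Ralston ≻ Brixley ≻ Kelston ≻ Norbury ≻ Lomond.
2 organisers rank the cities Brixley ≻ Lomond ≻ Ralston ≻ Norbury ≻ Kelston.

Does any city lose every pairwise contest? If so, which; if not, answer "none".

Head-to-head results (19 organisers):
Norbury–Lomond: Norbury 10–9.
Norbury vs Kelston: 2 for Norbury, 17 for Kelston — Kelston by 17–2.
Norbury vs Ralston: Norbury, 10–9.
Norbury vs Brixley: Norbury is ranked higher on 1+6 = 7 ballots, Brixley on 12. Brixley wins 12–7.
Lomond vs Kelston: Kelston wins 16–3.
Lomond vs Ralston: 2+1+4+2 = 9 for Lomond, 10 for Ralston — Ralston by 10–9.
Lomond vs Brixley: Brixley wins 18–1.
Kelston–Ralston: Kelston 14–5.
Kelston vs Brixley: Kelston is ranked higher on 1+1+4+6 = 12 ballots, Brixley on 7. Kelston wins 12–7.
Ralston vs Brixley: Ralston preferred on 1+3 = 4 ballots; Brixley wins 15–4.
Lomond is beaten in every head-to-head and is the Condorcet loser.

Lomond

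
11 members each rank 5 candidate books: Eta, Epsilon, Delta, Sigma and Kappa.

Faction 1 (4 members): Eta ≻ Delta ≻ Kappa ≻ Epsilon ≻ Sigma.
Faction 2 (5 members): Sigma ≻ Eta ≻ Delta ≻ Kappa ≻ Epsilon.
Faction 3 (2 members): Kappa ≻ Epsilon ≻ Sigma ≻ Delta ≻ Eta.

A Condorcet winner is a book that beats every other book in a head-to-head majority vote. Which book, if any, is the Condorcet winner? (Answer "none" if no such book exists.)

Pairwise majorities:
Eta vs Epsilon: 4+5 = 9 for Eta, 2 for Epsilon — Eta by 9–2.
Eta vs Delta: Eta is ranked higher on 4+5 = 9 ballots, Delta on 2. Eta wins 9–2.
Eta vs Sigma: Eta is ranked higher on 4 ballots, Sigma on 7. Sigma wins 7–4.
Eta vs Kappa: Eta preferred on 4+5 = 9 ballots; Eta wins 9–2.
Epsilon vs Delta: Epsilon is ranked higher on 2 ballots, Delta on 9. Delta wins 9–2.
Epsilon vs Sigma: Epsilon is ranked higher on 4+2 = 6 ballots, Sigma on 5. Epsilon wins 6–5.
Epsilon vs Kappa: Epsilon preferred on 0 ballots; Kappa wins 11–0.
Delta vs Sigma: Delta is ranked higher on 4 ballots, Sigma on 7. Sigma wins 7–4.
Delta vs Kappa: Delta preferred on 4+5 = 9 ballots; Delta wins 9–2.
Sigma vs Kappa: Sigma is ranked higher on 5 ballots, Kappa on 6. Kappa wins 6–5.
Each book drops at least one matchup (Eta loses to Sigma; Epsilon loses to Eta; Delta loses to Eta; Sigma loses to Epsilon; Kappa loses to Eta); the cycle Eta beats Epsilon beats Sigma beats Eta rules out a Condorcet winner.

none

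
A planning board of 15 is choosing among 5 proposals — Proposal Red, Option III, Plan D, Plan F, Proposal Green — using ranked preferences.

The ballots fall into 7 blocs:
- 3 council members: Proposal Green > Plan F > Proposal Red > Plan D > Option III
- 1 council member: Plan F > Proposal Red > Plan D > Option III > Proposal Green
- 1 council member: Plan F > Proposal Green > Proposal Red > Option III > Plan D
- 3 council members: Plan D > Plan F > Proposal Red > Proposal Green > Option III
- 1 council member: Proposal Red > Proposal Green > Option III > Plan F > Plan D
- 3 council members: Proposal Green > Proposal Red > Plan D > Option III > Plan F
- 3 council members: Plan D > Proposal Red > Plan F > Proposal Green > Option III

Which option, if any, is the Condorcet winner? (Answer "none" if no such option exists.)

Head-to-head results (15 council members):
Proposal Red vs Option III: Proposal Red is ranked higher on 15 ballots, Option III on 0. Proposal Red wins 15–0.
Proposal Red vs Plan D: 9 to 6, Proposal Red.
Proposal Red vs Plan F: Proposal Red is ranked higher on 1+3+3 = 7 ballots, Plan F on 8. Plan F wins 8–7.
Proposal Red vs Proposal Green: Proposal Red wins 8–7.
Option III vs Plan D: Plan D, 13–2.
Option III vs Plan F: Option III is ranked higher on 1+3 = 4 ballots, Plan F on 11. Plan F wins 11–4.
Option III–Proposal Green: Proposal Green 14–1.
Plan D vs Plan F: Plan D, 9–6.
Plan D vs Proposal Green: Proposal Green wins 8–7.
Plan F vs Proposal Green: Plan F, 8–7.
No option is unbeaten: Proposal Red loses to Plan F; Option III loses to Proposal Red; Plan D loses to Proposal Red; Plan F loses to Plan D; Proposal Green loses to Proposal Red. In particular Proposal Red > Plan D > Plan F > Proposal Red is a majority cycle — no Condorcet winner exists.

none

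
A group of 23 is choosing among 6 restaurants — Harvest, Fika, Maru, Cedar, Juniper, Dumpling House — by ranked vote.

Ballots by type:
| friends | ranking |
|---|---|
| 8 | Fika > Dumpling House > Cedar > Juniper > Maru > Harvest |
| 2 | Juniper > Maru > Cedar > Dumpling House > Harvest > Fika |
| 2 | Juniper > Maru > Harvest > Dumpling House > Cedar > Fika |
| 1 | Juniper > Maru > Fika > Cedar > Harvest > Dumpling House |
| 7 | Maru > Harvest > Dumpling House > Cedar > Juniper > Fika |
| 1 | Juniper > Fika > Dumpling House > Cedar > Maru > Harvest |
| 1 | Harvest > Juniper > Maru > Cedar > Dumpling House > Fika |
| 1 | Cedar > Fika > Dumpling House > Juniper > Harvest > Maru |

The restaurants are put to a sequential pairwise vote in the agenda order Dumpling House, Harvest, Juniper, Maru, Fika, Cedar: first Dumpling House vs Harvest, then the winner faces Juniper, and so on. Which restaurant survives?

Round 1: Dumpling House vs Harvest — 12–11, Dumpling House advances.
Round 2: Dumpling House vs Juniper — 16–7, Dumpling House advances.
Round 3: Dumpling House vs Maru — 10–13, Maru advances.
Round 4: Maru vs Fika — 13–10, Maru advances.
Round 5: Maru vs Cedar — 13–10, Maru advances.
Maru survives the agenda.

Maru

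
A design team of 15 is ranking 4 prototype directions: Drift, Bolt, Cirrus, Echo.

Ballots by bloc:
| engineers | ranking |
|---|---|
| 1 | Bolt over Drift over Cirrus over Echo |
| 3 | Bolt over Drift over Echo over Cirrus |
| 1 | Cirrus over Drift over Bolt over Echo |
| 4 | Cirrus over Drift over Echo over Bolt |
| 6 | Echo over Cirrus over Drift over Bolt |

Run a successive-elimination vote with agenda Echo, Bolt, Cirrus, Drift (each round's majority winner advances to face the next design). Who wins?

Round 1: Echo vs Bolt — 10–5, Echo advances.
Round 2: Echo vs Cirrus — 9–6, Echo advances.
Round 3: Echo vs Drift — 6–9, Drift advances.
Drift survives the agenda.

Drift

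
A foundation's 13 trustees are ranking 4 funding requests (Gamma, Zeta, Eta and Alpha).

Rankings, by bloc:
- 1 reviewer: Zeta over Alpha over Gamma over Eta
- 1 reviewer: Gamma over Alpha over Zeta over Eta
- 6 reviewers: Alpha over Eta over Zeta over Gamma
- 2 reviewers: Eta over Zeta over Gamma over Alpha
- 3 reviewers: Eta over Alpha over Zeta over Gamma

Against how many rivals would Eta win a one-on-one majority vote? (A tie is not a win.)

Eta against each rival (13 reviewers):
Eta vs Gamma: Eta is ranked higher on 6+2+3 = 11 ballots, Gamma on 2. Eta wins 11–2.
Eta vs Zeta: 6+2+3 = 11 for Eta, 2 for Zeta — Eta by 11–2.
Eta–Alpha: Alpha 8–5.
Eta beats Gamma, Zeta; loses to Alpha — 2 pairwise wins.

2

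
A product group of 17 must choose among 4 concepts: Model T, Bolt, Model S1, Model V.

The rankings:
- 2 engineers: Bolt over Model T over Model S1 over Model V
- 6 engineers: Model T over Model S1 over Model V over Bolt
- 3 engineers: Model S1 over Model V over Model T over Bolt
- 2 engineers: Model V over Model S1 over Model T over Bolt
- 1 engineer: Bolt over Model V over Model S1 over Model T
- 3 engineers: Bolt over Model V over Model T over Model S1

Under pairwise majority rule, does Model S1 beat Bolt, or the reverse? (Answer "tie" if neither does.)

Model S1

Ballots ranking Model S1 above Bolt: 6 + 3 + 2 = 11.
Ballots ranking Bolt above Model S1: 17 − 11 = 6.
Model S1 wins the head-to-head 11–6.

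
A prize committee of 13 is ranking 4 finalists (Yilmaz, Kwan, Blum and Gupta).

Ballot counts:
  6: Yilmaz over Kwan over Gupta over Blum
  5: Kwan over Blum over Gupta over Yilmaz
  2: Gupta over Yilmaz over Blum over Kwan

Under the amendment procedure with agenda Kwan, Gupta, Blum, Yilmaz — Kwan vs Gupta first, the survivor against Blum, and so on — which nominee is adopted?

Round 1: Kwan vs Gupta — 11–2, Kwan advances.
Round 2: Kwan vs Blum — 11–2, Kwan advances.
Round 3: Kwan vs Yilmaz — 5–8, Yilmaz advances.
Yilmaz survives the agenda.

Yilmaz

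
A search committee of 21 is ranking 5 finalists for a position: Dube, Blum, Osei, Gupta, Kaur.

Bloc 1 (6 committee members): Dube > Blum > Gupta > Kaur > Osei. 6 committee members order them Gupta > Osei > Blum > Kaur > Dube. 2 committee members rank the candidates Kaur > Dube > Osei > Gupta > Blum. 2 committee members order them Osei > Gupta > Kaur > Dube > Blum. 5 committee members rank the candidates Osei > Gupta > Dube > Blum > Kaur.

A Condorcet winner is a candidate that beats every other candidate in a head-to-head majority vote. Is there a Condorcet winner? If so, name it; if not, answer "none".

Gupta

Head-to-head results (21 committee members):
Dube vs Blum: Dube, 15–6.
Dube vs Osei: 8 to 13, Osei.
Dube vs Gupta: 6+2 = 8 for Dube, 13 for Gupta — Gupta by 13–8.
Dube vs Kaur: Dube preferred on 6+5 = 11 ballots; Dube wins 11–10.
Blum vs Osei: Osei wins 15–6.
Blum vs Gupta: 6 for Blum, 15 for Gupta — Gupta by 15–6.
Blum–Kaur: Blum 17–4.
Osei–Gupta: Gupta 12–9.
Osei vs Kaur: 6+2+5 = 13 for Osei, 8 for Kaur — Osei by 13–8.
Gupta vs Kaur: Gupta preferred on 6+6+2+5 = 19 ballots; Gupta wins 19–2.
Only Gupta has no losses; Gupta is the Condorcet winner.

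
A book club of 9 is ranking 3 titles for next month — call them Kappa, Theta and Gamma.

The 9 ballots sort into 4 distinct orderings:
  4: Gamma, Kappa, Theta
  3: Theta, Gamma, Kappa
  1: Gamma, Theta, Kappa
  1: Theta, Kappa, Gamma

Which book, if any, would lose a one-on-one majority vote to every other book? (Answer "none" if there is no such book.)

Pairwise majorities:
Kappa vs Theta: Theta, 5–4.
Kappa vs Gamma: Kappa is ranked higher on 1 ballot, Gamma on 8. Gamma wins 8–1.
Theta vs Gamma: Gamma, 5–4.
Only Kappa has no wins; Kappa is the Condorcet loser.

Kappa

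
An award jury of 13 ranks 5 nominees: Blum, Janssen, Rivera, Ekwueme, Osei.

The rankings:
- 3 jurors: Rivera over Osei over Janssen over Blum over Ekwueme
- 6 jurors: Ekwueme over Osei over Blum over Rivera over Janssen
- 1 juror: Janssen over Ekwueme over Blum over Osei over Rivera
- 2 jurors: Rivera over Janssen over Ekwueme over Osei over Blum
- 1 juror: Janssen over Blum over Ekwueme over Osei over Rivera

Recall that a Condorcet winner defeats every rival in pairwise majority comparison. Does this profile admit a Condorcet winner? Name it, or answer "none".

none

Head-to-head results (13 jurors):
Blum vs Janssen: Blum preferred on 6 ballots; Janssen wins 7–6.
Blum vs Rivera: 6+1+1 = 8 for Blum, 5 for Rivera — Blum by 8–5.
Blum vs Ekwueme: Blum is ranked higher on 3+1 = 4 ballots, Ekwueme on 9. Ekwueme wins 9–4.
Blum vs Osei: Blum preferred on 1+1 = 2 ballots; Osei wins 11–2.
Janssen vs Rivera: 2 to 11, Rivera.
Janssen vs Ekwueme: Janssen preferred on 3+1+2+1 = 7 ballots; Janssen wins 7–6.
Janssen vs Osei: 1+2+1 = 4 for Janssen, 9 for Osei — Osei by 9–4.
Rivera vs Ekwueme: Rivera is ranked higher on 3+2 = 5 ballots, Ekwueme on 8. Ekwueme wins 8–5.
Rivera vs Osei: 3+2 = 5 for Rivera, 8 for Osei — Osei by 8–5.
Ekwueme vs Osei: Ekwueme preferred on 6+1+2+1 = 10 ballots; Ekwueme wins 10–3.
No nominee is unbeaten: Blum loses to Janssen; Janssen loses to Rivera; Rivera loses to Blum; Ekwueme loses to Janssen; Osei loses to Ekwueme. In particular Blum beats Rivera beats Janssen beats Blum is a majority cycle — no Condorcet winner exists.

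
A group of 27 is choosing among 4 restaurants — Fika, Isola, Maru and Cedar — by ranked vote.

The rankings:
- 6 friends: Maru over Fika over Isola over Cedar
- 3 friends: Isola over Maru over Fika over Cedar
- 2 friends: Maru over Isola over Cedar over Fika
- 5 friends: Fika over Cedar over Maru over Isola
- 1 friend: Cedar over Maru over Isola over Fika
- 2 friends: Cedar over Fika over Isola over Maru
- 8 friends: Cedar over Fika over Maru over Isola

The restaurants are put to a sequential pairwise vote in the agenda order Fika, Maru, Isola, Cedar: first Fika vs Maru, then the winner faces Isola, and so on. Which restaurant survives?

Round 1: Fika vs Maru — 15–12, Fika advances.
Round 2: Fika vs Isola — 21–6, Fika advances.
Round 3: Fika vs Cedar — 14–13, Fika advances.
The agenda winner is Fika.

Fika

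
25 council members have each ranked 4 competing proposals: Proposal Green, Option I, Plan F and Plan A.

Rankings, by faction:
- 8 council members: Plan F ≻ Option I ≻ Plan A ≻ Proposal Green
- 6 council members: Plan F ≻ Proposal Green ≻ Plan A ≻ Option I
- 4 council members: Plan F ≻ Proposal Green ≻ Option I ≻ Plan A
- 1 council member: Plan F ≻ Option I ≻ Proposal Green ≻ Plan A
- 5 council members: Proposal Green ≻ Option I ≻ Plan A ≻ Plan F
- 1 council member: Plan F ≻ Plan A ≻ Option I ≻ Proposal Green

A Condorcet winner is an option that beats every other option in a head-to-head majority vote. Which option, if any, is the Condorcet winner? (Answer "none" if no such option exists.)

Pairwise majorities:
Proposal Green vs Option I: 6+4+5 = 15 for Proposal Green, 10 for Option I — Proposal Green by 15–10.
Proposal Green vs Plan F: Proposal Green preferred on 5 ballots; Plan F wins 20–5.
Proposal Green vs Plan A: 16 to 9, Proposal Green.
Option I vs Plan F: 5 to 20, Plan F.
Option I vs Plan A: Option I is ranked higher on 8+4+1+5 = 18 ballots, Plan A on 7. Option I wins 18–7.
Plan F vs Plan A: 8+6+4+1+1 = 20 for Plan F, 5 for Plan A — Plan F by 20–5.
Plan F defeats every rival head-to-head and is the Condorcet winner.

Plan F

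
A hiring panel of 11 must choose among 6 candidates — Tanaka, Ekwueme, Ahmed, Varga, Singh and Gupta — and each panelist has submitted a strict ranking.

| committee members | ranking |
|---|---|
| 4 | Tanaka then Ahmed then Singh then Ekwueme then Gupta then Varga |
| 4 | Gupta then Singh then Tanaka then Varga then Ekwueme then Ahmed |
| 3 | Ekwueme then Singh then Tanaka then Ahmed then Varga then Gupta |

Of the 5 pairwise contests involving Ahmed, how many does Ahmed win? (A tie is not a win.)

2

Ahmed against each rival (11 committee members):
Ahmed vs Tanaka: Ahmed is ranked higher on 0 ballots, Tanaka on 11. Tanaka wins 11–0.
Ahmed vs Ekwueme: Ekwueme wins 7–4.
Ahmed–Varga: Ahmed 7–4.
Ahmed vs Singh: Singh wins 7–4.
Ahmed vs Gupta: Ahmed is ranked higher on 4+3 = 7 ballots, Gupta on 4. Ahmed wins 7–4.
Ahmed beats Varga, Gupta; loses to Tanaka, Ekwueme, Singh — 2 pairwise wins.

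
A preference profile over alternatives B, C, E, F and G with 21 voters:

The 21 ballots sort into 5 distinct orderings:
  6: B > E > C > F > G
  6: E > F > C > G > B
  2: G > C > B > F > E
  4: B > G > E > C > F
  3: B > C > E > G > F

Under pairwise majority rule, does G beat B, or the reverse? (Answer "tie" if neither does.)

B

Ballots ranking G above B: 6 + 2 = 8.
Ballots ranking B above G: 21 − 8 = 13.
B wins the head-to-head 13–8.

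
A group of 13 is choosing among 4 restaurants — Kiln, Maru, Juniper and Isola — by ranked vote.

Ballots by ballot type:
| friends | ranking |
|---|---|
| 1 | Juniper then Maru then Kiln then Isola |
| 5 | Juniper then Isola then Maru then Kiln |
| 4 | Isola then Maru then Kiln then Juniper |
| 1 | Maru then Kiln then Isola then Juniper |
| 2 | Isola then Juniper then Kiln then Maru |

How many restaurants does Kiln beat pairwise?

0

Kiln against each rival (13 friends):
Kiln vs Maru: Kiln preferred on 2 ballots; Maru wins 11–2.
Kiln vs Juniper: 4+1 = 5 for Kiln, 8 for Juniper — Juniper by 8–5.
Kiln vs Isola: Kiln preferred on 1+1 = 2 ballots; Isola wins 11–2.
Kiln beats no one; loses to Maru, Juniper, Isola — 0 pairwise wins.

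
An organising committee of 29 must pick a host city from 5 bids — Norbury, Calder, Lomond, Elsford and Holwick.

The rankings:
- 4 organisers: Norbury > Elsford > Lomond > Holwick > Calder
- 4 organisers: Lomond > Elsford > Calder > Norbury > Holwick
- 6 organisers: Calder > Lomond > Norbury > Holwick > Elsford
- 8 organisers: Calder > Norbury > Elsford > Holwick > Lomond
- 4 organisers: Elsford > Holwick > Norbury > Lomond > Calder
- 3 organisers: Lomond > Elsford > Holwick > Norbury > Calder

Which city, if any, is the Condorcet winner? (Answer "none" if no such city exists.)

none

Head-to-head results (29 organisers):
Norbury vs Calder: Calder wins 18–11.
Norbury vs Lomond: Norbury wins 16–13.
Norbury vs Elsford: Norbury wins 18–11.
Norbury vs Holwick: Norbury wins 22–7.
Calder–Lomond: Lomond 15–14.
Calder vs Elsford: Elsford, 15–14.
Calder vs Holwick: Calder, 18–11.
Lomond vs Elsford: Elsford, 16–13.
Lomond vs Holwick: Lomond, 17–12.
Elsford vs Holwick: Elsford, 23–6.
Each city drops at least one matchup (Norbury loses to Calder; Calder loses to Lomond; Lomond loses to Norbury; Elsford loses to Norbury; Holwick loses to Norbury); the cycle Norbury beats Lomond beats Calder beats Norbury rules out a Condorcet winner.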